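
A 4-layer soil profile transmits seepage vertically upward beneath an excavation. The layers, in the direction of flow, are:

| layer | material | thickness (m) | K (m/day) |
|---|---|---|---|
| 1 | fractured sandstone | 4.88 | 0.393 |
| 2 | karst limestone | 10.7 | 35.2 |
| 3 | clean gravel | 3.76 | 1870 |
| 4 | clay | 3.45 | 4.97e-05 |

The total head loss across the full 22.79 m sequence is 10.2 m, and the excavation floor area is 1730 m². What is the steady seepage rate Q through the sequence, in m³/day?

Flow is perpendicular to layering, so the layers act in series and the equivalent K is the thickness-weighted harmonic mean.
Total thickness L = 4.88 + 10.7 + 3.76 + 3.45 = 22.79 m.
Σ(b_i/K_i) = 4.88/0.393 + 10.7/35.2 + 3.76/1870 + 3.45/4.97e-05 = 69429 d.
K_eq = L / Σ(b_i/K_i) = 22.79 / 69429 = 0.0003282 m/day.
Q = K_eq · A · (Δh/L) = 0.0003282 × 1730 × (10.2/22.79) = 0.2542 m³/day.

0.254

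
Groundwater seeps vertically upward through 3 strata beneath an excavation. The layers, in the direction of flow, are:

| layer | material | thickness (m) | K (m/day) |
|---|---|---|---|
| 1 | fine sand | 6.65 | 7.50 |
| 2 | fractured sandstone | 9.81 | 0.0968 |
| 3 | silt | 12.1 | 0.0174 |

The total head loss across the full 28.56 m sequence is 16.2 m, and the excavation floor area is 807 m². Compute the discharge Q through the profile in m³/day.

16.4

Flow is perpendicular to layering, so the layers act in series and the equivalent K is the thickness-weighted harmonic mean.
Total thickness L = 6.65 + 9.81 + 12.1 = 28.56 m.
Σ(b_i/K_i) = 6.65/7.50 + 9.81/0.0968 + 12.1/0.0174 = 797.6 d.
K_eq = L / Σ(b_i/K_i) = 28.56 / 797.6 = 0.03581 m/day.
Q = K_eq · A · (Δh/L) = 0.03581 × 807 × (16.2/28.56) = 16.39 m³/day.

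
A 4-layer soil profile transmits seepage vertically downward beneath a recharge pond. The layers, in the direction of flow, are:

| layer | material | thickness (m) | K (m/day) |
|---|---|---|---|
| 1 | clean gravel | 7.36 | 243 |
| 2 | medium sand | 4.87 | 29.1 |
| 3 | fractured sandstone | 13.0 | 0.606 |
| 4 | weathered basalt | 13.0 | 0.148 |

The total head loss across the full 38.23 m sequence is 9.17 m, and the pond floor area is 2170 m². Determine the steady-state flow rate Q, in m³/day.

182

Flow is perpendicular to layering, so the layers act in series and the equivalent K is the thickness-weighted harmonic mean.
Total thickness L = 7.36 + 4.87 + 13.0 + 13.0 = 38.23 m.
Σ(b_i/K_i) = 7.36/243 + 4.87/29.1 + 13.0/0.606 + 13.0/0.148 = 109.5 d.
K_eq = L / Σ(b_i/K_i) = 38.23 / 109.5 = 0.3492 m/day.
Q = K_eq · A · (Δh/L) = 0.3492 × 2170 × (9.17/38.23) = 181.7 m³/day.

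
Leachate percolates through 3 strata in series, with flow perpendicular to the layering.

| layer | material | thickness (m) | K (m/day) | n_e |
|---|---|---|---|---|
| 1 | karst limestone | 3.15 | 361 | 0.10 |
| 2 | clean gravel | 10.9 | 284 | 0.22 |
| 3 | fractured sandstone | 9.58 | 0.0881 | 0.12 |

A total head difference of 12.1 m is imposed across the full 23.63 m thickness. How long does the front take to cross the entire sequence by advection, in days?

With flow normal to the layers, continuity requires the same specific discharge q through every layer.
Σ(b_i/K_i) = 3.15/361 + 10.9/284 + 9.58/0.0881 = 108.8 d.
q = Δh / Σ(b_i/K_i) = 12.1 / 108.8 = 0.1112 m/day.
In each layer the seepage velocity is v_i = q/n_i, so the layer transit time is t_i = b_i·n_i / q:
  layer 1 (karst limestone): t_1 = 3.15 × 0.10 / 0.1112 = 2.832 d
  layer 2 (clean gravel): t_2 = 10.9 × 0.22 / 0.1112 = 21.56 d
  layer 3 (fractured sandstone): t_3 = 9.58 × 0.12 / 0.1112 = 10.34 d
Total t = Σ t_i = 34.73 days.

34.7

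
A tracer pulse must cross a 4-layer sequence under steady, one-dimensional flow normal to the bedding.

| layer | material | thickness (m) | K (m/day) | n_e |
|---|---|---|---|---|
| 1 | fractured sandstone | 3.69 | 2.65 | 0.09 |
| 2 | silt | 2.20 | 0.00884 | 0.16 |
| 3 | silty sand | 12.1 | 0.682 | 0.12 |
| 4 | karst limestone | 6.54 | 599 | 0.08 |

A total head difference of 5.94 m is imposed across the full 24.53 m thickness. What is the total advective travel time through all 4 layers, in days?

120

With flow normal to the layers, continuity requires the same specific discharge q through every layer.
Σ(b_i/K_i) = 3.69/2.65 + 2.20/0.00884 + 12.1/0.682 + 6.54/599 = 268.0 d.
q = Δh / Σ(b_i/K_i) = 5.94 / 268.0 = 0.02216 m/day.
In each layer the seepage velocity is v_i = q/n_i, so the layer transit time is t_i = b_i·n_i / q:
  layer 1 (fractured sandstone): t_1 = 3.69 × 0.09 / 0.02216 = 14.98 d
  layer 2 (silt): t_2 = 2.20 × 0.16 / 0.02216 = 15.88 d
  layer 3 (silty sand): t_3 = 12.1 × 0.12 / 0.02216 = 65.51 d
  layer 4 (karst limestone): t_4 = 6.54 × 0.08 / 0.02216 = 23.61 d
Total t = Σ t_i = 120.0 days.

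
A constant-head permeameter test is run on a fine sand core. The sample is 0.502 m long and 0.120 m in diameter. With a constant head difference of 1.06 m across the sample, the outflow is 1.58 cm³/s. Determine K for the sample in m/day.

5.72

Cross-sectional area A = π·(d/2)² = π × (0.120/2)² = 0.01131 m².
Convert discharge: 1.58 cm³/s = 1.580e-06 m³/s.
Darcy's law rearranged: K = Q·L / (A·Δh) = 1.580e-06 × 0.502 / (0.01131 × 1.06) = 6.616e-05 m/s = 5.716 m/day.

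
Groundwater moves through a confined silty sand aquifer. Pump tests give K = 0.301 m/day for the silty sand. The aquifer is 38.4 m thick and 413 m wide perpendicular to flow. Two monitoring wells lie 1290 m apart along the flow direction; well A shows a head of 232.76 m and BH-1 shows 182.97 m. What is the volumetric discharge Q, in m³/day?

Cross-sectional area A = 413 × 38.4 = 15859 m².
Hydraulic gradient i = (232.76 − 182.97) / 1290 = 49.79 / 1290 = 0.03860.
Darcy's law: Q = K · A · i = 0.3010 × 15859 × 0.03860 = 184.2 m³/day.

184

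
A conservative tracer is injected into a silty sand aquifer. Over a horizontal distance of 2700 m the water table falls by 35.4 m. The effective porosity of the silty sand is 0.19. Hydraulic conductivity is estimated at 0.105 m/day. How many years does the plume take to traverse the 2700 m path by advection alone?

Hydraulic gradient i = Δh / L = 35.4 / 2700 = 0.01311.
Darcy flux q = K · i = 0.1050 × 0.01311 = 0.001377 m/day.
Seepage velocity v = q / n_e = 0.001377 / 0.19 = 0.007246 m/day.
Travel time t = L / v = 2700 / 0.007246 = 3.726e+05 days = 1020 years.

1020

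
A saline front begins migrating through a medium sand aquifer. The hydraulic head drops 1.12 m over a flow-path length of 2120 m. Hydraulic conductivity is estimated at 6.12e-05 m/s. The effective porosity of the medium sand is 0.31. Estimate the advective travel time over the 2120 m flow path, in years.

Convert K: 6.12e-05 m/s × 86400 = 5.288 m/day.
Hydraulic gradient i = Δh / L = 1.12 / 2120 = 0.0005283.
Darcy flux q = K · i = 5.288 × 0.0005283 = 0.002793 m/day.
Seepage velocity v = q / n_e = 0.002793 / 0.31 = 0.009011 m/day.
Travel time t = L / v = 2120 / 0.009011 = 2.353e+05 days = 644.1 years.

644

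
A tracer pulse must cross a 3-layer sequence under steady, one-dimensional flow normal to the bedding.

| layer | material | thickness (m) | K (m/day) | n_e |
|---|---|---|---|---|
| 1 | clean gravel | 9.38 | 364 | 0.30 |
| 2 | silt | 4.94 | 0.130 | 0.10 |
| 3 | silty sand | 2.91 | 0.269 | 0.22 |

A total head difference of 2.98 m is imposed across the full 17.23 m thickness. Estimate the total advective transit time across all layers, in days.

64.7

With flow normal to the layers, continuity requires the same specific discharge q through every layer.
Σ(b_i/K_i) = 9.38/364 + 4.94/0.130 + 2.91/0.269 = 48.84 d.
q = Δh / Σ(b_i/K_i) = 2.98 / 48.84 = 0.06101 m/day.
In each layer the seepage velocity is v_i = q/n_i, so the layer transit time is t_i = b_i·n_i / q:
  layer 1 (clean gravel): t_1 = 9.38 × 0.30 / 0.06101 = 46.12 d
  layer 2 (silt): t_2 = 4.94 × 0.10 / 0.06101 = 8.097 d
  layer 3 (silty sand): t_3 = 2.91 × 0.22 / 0.06101 = 10.49 d
Total t = Σ t_i = 64.71 days.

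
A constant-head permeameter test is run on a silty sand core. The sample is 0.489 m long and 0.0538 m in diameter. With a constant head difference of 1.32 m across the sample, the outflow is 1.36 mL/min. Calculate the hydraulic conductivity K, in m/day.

Cross-sectional area A = π·(d/2)² = π × (0.0538/2)² = 0.002273 m².
Convert discharge: 1.36 mL/min = 2.267e-08 m³/s.
Darcy's law rearranged: K = Q·L / (A·Δh) = 2.267e-08 × 0.489 / (0.002273 × 1.32) = 3.694e-06 m/s = 0.3191 m/day.

0.319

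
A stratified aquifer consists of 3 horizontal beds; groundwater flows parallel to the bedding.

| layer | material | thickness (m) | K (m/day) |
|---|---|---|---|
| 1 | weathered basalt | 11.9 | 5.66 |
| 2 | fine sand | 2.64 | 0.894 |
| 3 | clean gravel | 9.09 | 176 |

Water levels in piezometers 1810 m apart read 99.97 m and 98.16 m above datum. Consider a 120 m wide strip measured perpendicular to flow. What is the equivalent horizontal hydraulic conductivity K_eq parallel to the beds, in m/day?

70.7

Flow is parallel to layering, so each bed carries its own Darcy discharge and the transmissivities add.
Σ(K_i·b_i) = 5.66×11.9 + 0.894×2.64 + 176×9.09 = 1670 m²/day.
Total thickness b = 23.63 m, so K_eq = Σ(K_i·b_i)/b = 70.65 m/day.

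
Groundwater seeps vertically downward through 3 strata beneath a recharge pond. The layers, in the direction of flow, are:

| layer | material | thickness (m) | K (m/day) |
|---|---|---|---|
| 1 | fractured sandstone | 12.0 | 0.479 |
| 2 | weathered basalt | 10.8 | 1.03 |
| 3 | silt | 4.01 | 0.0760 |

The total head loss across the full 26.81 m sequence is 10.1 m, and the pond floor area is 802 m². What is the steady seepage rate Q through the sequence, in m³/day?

91.7

Flow is perpendicular to layering, so the layers act in series and the equivalent K is the thickness-weighted harmonic mean.
Total thickness L = 12.0 + 10.8 + 4.01 = 26.81 m.
Σ(b_i/K_i) = 12.0/0.479 + 10.8/1.03 + 4.01/0.0760 = 88.30 d.
K_eq = L / Σ(b_i/K_i) = 26.81 / 88.30 = 0.3036 m/day.
Q = K_eq · A · (Δh/L) = 0.3036 × 802 × (10.1/26.81) = 91.73 m³/day.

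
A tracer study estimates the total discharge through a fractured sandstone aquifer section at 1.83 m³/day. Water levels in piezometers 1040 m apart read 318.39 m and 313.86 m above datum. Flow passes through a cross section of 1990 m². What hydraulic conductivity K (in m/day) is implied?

0.211

Hydraulic gradient i = (318.39 − 313.86) / 1040 = 4.53 / 1040 = 0.004356.
From Q = K·A·i, K = Q / (A·i) = 1.83 / (1990 × 0.004356) = 0.2111 m/day.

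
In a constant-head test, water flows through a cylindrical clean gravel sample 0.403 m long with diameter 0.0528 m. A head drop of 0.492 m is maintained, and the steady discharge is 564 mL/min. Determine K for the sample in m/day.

Cross-sectional area A = π·(d/2)² = π × (0.0528/2)² = 0.002190 m².
Convert discharge: 564 mL/min = 9.400e-06 m³/s.
Darcy's law rearranged: K = Q·L / (A·Δh) = 9.400e-06 × 0.403 / (0.002190 × 0.492) = 0.003516 m/s = 303.8 m/day.

304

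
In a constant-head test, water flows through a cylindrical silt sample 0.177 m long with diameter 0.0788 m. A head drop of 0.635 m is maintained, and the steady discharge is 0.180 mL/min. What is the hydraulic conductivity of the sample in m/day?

Cross-sectional area A = π·(d/2)² = π × (0.0788/2)² = 0.004877 m².
Convert discharge: 0.180 mL/min = 3.000e-09 m³/s.
Darcy's law rearranged: K = Q·L / (A·Δh) = 3.000e-09 × 0.177 / (0.004877 × 0.635) = 1.715e-07 m/s = 0.01481 m/day.

0.0148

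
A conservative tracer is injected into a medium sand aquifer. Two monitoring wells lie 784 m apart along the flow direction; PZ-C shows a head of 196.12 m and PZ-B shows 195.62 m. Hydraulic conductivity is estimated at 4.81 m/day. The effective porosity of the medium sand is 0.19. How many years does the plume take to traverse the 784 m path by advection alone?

Hydraulic gradient i = (196.12 − 195.62) / 784 = 0.5 / 784 = 0.0006378.
Darcy flux q = K · i = 4.810 × 0.0006378 = 0.003068 m/day.
Seepage velocity v = q / n_e = 0.003068 / 0.19 = 0.01615 m/day.
Travel time t = L / v = 784 / 0.01615 = 48559 days = 132.9 years.

133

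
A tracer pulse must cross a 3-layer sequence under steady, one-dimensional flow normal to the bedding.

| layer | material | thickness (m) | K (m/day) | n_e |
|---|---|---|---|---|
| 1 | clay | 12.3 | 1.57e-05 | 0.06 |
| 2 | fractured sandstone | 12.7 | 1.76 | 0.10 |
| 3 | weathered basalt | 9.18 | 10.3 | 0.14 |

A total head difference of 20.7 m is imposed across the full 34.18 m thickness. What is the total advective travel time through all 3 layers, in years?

With flow normal to the layers, continuity requires the same specific discharge q through every layer.
Σ(b_i/K_i) = 12.3/1.57e-05 + 12.7/1.76 + 9.18/10.3 = 7.834e+05 d.
q = Δh / Σ(b_i/K_i) = 20.7 / 7.834e+05 = 2.642e-05 m/day.
In each layer the seepage velocity is v_i = q/n_i, so the layer transit time is t_i = b_i·n_i / q:
  layer 1 (clay): t_1 = 12.3 × 0.06 / 2.642e-05 = 27932 d
  layer 2 (fractured sandstone): t_2 = 12.7 × 0.10 / 2.642e-05 = 48067 d
  layer 3 (weathered basalt): t_3 = 9.18 × 0.14 / 2.642e-05 = 48642 d
Total t = Σ t_i = 1.246e+05 days = 341.2 years.

341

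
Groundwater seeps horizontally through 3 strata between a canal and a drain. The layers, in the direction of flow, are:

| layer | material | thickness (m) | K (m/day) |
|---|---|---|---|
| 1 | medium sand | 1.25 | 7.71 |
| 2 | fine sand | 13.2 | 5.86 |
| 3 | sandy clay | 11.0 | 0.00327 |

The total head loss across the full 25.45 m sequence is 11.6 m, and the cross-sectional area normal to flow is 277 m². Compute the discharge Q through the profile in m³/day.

0.955

Flow is perpendicular to layering, so the layers act in series and the equivalent K is the thickness-weighted harmonic mean.
Total thickness L = 1.25 + 13.2 + 11.0 = 25.45 m.
Σ(b_i/K_i) = 1.25/7.71 + 13.2/5.86 + 11.0/0.00327 = 3366 d.
K_eq = L / Σ(b_i/K_i) = 25.45 / 3366 = 0.007560 m/day.
Q = K_eq · A · (Δh/L) = 0.007560 × 277 × (11.6/25.45) = 0.9545 m³/day.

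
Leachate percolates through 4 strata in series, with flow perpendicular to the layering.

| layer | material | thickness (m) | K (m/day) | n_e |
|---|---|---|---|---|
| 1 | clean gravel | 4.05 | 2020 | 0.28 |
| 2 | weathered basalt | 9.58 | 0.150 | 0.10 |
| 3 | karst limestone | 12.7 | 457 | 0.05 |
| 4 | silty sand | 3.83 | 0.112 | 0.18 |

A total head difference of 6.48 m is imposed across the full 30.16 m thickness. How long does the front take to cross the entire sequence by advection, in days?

With flow normal to the layers, continuity requires the same specific discharge q through every layer.
Σ(b_i/K_i) = 4.05/2020 + 9.58/0.150 + 12.7/457 + 3.83/0.112 = 98.09 d.
q = Δh / Σ(b_i/K_i) = 6.48 / 98.09 = 0.06606 m/day.
In each layer the seepage velocity is v_i = q/n_i, so the layer transit time is t_i = b_i·n_i / q:
  layer 1 (clean gravel): t_1 = 4.05 × 0.28 / 0.06606 = 17.17 d
  layer 2 (weathered basalt): t_2 = 9.58 × 0.10 / 0.06606 = 14.50 d
  layer 3 (karst limestone): t_3 = 12.7 × 0.05 / 0.06606 = 9.612 d
  layer 4 (silty sand): t_4 = 3.83 × 0.18 / 0.06606 = 10.44 d
Total t = Σ t_i = 51.72 days.

51.7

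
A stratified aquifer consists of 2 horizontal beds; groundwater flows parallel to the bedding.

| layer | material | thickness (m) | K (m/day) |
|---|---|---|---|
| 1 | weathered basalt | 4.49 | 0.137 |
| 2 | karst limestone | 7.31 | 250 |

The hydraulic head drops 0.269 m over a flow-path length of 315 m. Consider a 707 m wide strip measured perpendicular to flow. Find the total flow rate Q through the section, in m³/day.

1100

Flow is parallel to layering, so each bed carries its own Darcy discharge and the transmissivities add.
Σ(K_i·b_i) = 0.137×4.49 + 250×7.31 = 1828 m²/day.
Hydraulic gradient i = Δh / L = 0.269 / 315 = 0.0008540.
Q = Σ(K_i·b_i) · W · i = 1828 × 707 × 0.0008540 = 1104 m³/day.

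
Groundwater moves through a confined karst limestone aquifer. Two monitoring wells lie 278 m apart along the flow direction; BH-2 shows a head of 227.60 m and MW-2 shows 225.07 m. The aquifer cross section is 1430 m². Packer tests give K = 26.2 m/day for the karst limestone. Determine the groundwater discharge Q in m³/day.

Hydraulic gradient i = (227.60 − 225.07) / 278 = 2.53 / 278 = 0.009101.
Darcy's law: Q = K · A · i = 26.20 × 1430 × 0.009101 = 341.0 m³/day.

341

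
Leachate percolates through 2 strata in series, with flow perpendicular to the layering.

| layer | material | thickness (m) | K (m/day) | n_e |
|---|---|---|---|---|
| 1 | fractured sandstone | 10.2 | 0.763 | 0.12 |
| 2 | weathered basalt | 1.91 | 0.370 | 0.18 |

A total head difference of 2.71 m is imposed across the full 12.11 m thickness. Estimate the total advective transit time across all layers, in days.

With flow normal to the layers, continuity requires the same specific discharge q through every layer.
Σ(b_i/K_i) = 10.2/0.763 + 1.91/0.370 = 18.53 d.
q = Δh / Σ(b_i/K_i) = 2.71 / 18.53 = 0.1462 m/day.
In each layer the seepage velocity is v_i = q/n_i, so the layer transit time is t_i = b_i·n_i / q:
  layer 1 (fractured sandstone): t_1 = 10.2 × 0.12 / 0.1462 = 8.369 d
  layer 2 (weathered basalt): t_2 = 1.91 × 0.18 / 0.1462 = 2.351 d
Total t = Σ t_i = 10.72 days.

10.7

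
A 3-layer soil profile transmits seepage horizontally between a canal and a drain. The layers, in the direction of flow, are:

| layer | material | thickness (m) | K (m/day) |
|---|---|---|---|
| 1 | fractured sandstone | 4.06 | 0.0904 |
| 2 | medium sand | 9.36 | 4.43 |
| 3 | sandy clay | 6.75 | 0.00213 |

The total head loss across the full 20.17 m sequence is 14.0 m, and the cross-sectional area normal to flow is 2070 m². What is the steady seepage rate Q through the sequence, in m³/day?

9.01

Flow is perpendicular to layering, so the layers act in series and the equivalent K is the thickness-weighted harmonic mean.
Total thickness L = 4.06 + 9.36 + 6.75 = 20.17 m.
Σ(b_i/K_i) = 4.06/0.0904 + 9.36/4.43 + 6.75/0.00213 = 3216 d.
K_eq = L / Σ(b_i/K_i) = 20.17 / 3216 = 0.006272 m/day.
Q = K_eq · A · (Δh/L) = 0.006272 × 2070 × (14.0/20.17) = 9.011 m³/day.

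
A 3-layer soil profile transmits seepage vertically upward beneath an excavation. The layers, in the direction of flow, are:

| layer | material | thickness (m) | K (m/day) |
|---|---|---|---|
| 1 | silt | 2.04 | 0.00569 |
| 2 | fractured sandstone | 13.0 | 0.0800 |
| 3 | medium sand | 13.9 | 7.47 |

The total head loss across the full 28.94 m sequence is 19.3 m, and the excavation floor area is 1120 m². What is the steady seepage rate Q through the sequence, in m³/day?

Flow is perpendicular to layering, so the layers act in series and the equivalent K is the thickness-weighted harmonic mean.
Total thickness L = 2.04 + 13.0 + 13.9 = 28.94 m.
Σ(b_i/K_i) = 2.04/0.00569 + 13.0/0.0800 + 13.9/7.47 = 522.9 d.
K_eq = L / Σ(b_i/K_i) = 28.94 / 522.9 = 0.05535 m/day.
Q = K_eq · A · (Δh/L) = 0.05535 × 1120 × (19.3/28.94) = 41.34 m³/day.

41.3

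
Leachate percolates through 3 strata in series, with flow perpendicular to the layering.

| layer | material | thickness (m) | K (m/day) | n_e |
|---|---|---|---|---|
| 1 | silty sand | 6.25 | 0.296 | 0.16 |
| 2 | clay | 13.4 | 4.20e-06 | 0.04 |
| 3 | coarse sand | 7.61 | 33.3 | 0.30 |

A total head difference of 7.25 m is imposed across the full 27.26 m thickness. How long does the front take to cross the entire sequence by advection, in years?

With flow normal to the layers, continuity requires the same specific discharge q through every layer.
Σ(b_i/K_i) = 6.25/0.296 + 13.4/4.20e-06 + 7.61/33.3 = 3.190e+06 d.
q = Δh / Σ(b_i/K_i) = 7.25 / 3.190e+06 = 2.272e-06 m/day.
In each layer the seepage velocity is v_i = q/n_i, so the layer transit time is t_i = b_i·n_i / q:
  layer 1 (silty sand): t_1 = 6.25 × 0.16 / 2.272e-06 = 4.401e+05 d
  layer 2 (clay): t_2 = 13.4 × 0.04 / 2.272e-06 = 2.359e+05 d
  layer 3 (coarse sand): t_3 = 7.61 × 0.30 / 2.272e-06 = 1.005e+06 d
Total t = Σ t_i = 1.681e+06 days = 4601 years.

4600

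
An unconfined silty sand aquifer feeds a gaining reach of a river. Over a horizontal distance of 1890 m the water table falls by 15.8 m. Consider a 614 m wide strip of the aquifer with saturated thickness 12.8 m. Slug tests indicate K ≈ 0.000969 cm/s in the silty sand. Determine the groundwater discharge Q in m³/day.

Convert K: 0.000969 cm/s × 864 = 0.8372 m/day.
Cross-sectional area A = 614 × 12.8 = 7859 m².
Hydraulic gradient i = Δh / L = 15.8 / 1890 = 0.008360.
Darcy's law: Q = K · A · i = 0.8372 × 7859 × 0.008360 = 55.01 m³/day.

55.0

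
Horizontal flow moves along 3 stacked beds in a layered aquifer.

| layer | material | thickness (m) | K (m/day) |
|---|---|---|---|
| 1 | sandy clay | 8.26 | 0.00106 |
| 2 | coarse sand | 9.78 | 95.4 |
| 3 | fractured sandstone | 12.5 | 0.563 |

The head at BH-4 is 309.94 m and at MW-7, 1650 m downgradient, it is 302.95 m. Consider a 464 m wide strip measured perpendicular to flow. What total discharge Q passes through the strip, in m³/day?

1850

Flow is parallel to layering, so each bed carries its own Darcy discharge and the transmissivities add.
Σ(K_i·b_i) = 0.00106×8.26 + 95.4×9.78 + 0.563×12.5 = 940.1 m²/day.
Hydraulic gradient i = (309.94 − 302.95) / 1650 = 6.99 / 1650 = 0.004236.
Q = Σ(K_i·b_i) · W · i = 940.1 × 464 × 0.004236 = 1848 m³/day.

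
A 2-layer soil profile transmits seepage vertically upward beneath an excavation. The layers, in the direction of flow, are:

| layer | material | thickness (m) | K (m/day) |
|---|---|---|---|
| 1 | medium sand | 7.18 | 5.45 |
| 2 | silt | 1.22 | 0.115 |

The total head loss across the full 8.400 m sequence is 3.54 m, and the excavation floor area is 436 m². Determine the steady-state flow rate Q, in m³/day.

Flow is perpendicular to layering, so the layers act in series and the equivalent K is the thickness-weighted harmonic mean.
Total thickness L = 7.18 + 1.22 = 8.400 m.
Σ(b_i/K_i) = 7.18/5.45 + 1.22/0.115 = 11.93 d.
K_eq = L / Σ(b_i/K_i) = 8.400 / 11.93 = 0.7043 m/day.
Q = K_eq · A · (Δh/L) = 0.7043 × 436 × (3.54/8.400) = 129.4 m³/day.

129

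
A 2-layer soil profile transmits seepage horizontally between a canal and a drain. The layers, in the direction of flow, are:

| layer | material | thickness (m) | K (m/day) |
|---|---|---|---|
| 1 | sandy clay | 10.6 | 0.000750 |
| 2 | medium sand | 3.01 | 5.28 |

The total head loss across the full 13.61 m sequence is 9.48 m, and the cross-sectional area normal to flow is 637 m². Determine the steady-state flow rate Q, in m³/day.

Flow is perpendicular to layering, so the layers act in series and the equivalent K is the thickness-weighted harmonic mean.
Total thickness L = 10.6 + 3.01 = 13.61 m.
Σ(b_i/K_i) = 10.6/0.000750 + 3.01/5.28 = 14134 d.
K_eq = L / Σ(b_i/K_i) = 13.61 / 14134 = 0.0009629 m/day.
Q = K_eq · A · (Δh/L) = 0.0009629 × 637 × (9.48/13.61) = 0.4273 m³/day.

0.427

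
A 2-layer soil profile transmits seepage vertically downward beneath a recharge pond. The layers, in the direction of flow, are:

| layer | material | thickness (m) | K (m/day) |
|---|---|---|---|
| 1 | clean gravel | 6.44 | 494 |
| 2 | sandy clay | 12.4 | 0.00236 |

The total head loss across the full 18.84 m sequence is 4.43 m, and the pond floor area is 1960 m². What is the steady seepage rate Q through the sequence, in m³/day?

1.65

Flow is perpendicular to layering, so the layers act in series and the equivalent K is the thickness-weighted harmonic mean.
Total thickness L = 6.44 + 12.4 = 18.84 m.
Σ(b_i/K_i) = 6.44/494 + 12.4/0.00236 = 5254 d.
K_eq = L / Σ(b_i/K_i) = 18.84 / 5254 = 0.003586 m/day.
Q = K_eq · A · (Δh/L) = 0.003586 × 1960 × (4.43/18.84) = 1.653 m³/day.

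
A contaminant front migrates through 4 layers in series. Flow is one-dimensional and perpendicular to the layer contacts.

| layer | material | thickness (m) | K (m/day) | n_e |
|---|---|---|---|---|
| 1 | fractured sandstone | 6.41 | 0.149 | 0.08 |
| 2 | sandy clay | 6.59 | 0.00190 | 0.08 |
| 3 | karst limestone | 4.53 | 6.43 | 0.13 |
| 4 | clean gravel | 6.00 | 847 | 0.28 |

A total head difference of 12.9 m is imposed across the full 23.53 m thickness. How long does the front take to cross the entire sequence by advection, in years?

2.47

With flow normal to the layers, continuity requires the same specific discharge q through every layer.
Σ(b_i/K_i) = 6.41/0.149 + 6.59/0.00190 + 4.53/6.43 + 6.00/847 = 3512 d.
q = Δh / Σ(b_i/K_i) = 12.9 / 3512 = 0.003673 m/day.
In each layer the seepage velocity is v_i = q/n_i, so the layer transit time is t_i = b_i·n_i / q:
  layer 1 (fractured sandstone): t_1 = 6.41 × 0.08 / 0.003673 = 139.6 d
  layer 2 (sandy clay): t_2 = 6.59 × 0.08 / 0.003673 = 143.5 d
  layer 3 (karst limestone): t_3 = 4.53 × 0.13 / 0.003673 = 160.3 d
  layer 4 (clean gravel): t_4 = 6.00 × 0.28 / 0.003673 = 457.4 d
Total t = Σ t_i = 900.9 days = 2.466 years.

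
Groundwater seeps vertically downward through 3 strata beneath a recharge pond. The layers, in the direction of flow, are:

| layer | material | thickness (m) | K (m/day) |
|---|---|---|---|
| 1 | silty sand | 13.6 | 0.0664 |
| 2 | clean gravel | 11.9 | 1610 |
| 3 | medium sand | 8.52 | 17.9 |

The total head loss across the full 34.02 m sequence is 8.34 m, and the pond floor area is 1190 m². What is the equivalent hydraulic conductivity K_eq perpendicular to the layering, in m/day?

0.166

Flow is perpendicular to layering, so the layers act in series and the equivalent K is the thickness-weighted harmonic mean.
Total thickness L = 13.6 + 11.9 + 8.52 = 34.02 m.
Σ(b_i/K_i) = 13.6/0.0664 + 11.9/1610 + 8.52/17.9 = 205.3 d.
K_eq = L / Σ(b_i/K_i) = 34.02 / 205.3 = 0.1657 m/day.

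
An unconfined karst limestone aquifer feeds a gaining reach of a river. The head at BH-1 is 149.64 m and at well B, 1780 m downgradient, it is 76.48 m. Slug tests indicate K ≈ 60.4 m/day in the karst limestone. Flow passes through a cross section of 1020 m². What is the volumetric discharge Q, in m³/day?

Hydraulic gradient i = (149.64 − 76.48) / 1780 = 73.16 / 1780 = 0.04110.
Darcy's law: Q = K · A · i = 60.40 × 1020 × 0.04110 = 2532 m³/day.

2530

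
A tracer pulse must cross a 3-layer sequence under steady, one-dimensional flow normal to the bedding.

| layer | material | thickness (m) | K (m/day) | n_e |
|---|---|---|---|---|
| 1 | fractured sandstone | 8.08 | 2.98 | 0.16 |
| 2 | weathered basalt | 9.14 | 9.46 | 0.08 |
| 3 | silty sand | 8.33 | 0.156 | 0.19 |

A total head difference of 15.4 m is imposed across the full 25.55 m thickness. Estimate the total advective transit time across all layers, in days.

13.4

With flow normal to the layers, continuity requires the same specific discharge q through every layer.
Σ(b_i/K_i) = 8.08/2.98 + 9.14/9.46 + 8.33/0.156 = 57.08 d.
q = Δh / Σ(b_i/K_i) = 15.4 / 57.08 = 0.2698 m/day.
In each layer the seepage velocity is v_i = q/n_i, so the layer transit time is t_i = b_i·n_i / q:
  layer 1 (fractured sandstone): t_1 = 8.08 × 0.16 / 0.2698 = 4.791 d
  layer 2 (weathered basalt): t_2 = 9.14 × 0.08 / 0.2698 = 2.710 d
  layer 3 (silty sand): t_3 = 8.33 × 0.19 / 0.2698 = 5.866 d
Total t = Σ t_i = 13.37 days.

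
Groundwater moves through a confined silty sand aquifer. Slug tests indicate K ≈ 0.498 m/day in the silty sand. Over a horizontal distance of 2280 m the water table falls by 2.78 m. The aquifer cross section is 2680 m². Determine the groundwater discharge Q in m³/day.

Hydraulic gradient i = Δh / L = 2.78 / 2280 = 0.001219.
Darcy's law: Q = K · A · i = 0.4980 × 2680 × 0.001219 = 1.627 m³/day.

1.63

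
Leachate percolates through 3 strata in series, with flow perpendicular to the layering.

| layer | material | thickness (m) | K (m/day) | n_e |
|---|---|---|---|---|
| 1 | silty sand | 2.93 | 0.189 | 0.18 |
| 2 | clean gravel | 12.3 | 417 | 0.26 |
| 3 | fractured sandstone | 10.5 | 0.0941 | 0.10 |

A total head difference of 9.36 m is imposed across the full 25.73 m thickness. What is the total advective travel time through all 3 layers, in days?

64.9

With flow normal to the layers, continuity requires the same specific discharge q through every layer.
Σ(b_i/K_i) = 2.93/0.189 + 12.3/417 + 10.5/0.0941 = 127.1 d.
q = Δh / Σ(b_i/K_i) = 9.36 / 127.1 = 0.07363 m/day.
In each layer the seepage velocity is v_i = q/n_i, so the layer transit time is t_i = b_i·n_i / q:
  layer 1 (silty sand): t_1 = 2.93 × 0.18 / 0.07363 = 7.162 d
  layer 2 (clean gravel): t_2 = 12.3 × 0.26 / 0.07363 = 43.43 d
  layer 3 (fractured sandstone): t_3 = 10.5 × 0.10 / 0.07363 = 14.26 d
Total t = Σ t_i = 64.85 days.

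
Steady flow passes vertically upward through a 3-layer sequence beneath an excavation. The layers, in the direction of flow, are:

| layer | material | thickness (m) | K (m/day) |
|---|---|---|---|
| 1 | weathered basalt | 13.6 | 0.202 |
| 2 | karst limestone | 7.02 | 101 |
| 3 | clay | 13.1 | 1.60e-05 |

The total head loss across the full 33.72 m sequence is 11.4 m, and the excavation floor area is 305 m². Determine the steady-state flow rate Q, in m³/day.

Flow is perpendicular to layering, so the layers act in series and the equivalent K is the thickness-weighted harmonic mean.
Total thickness L = 13.6 + 7.02 + 13.1 = 33.72 m.
Σ(b_i/K_i) = 13.6/0.202 + 7.02/101 + 13.1/1.60e-05 = 8.188e+05 d.
K_eq = L / Σ(b_i/K_i) = 33.72 / 8.188e+05 = 4.118e-05 m/day.
Q = K_eq · A · (Δh/L) = 4.118e-05 × 305 × (11.4/33.72) = 0.004246 m³/day.

0.00425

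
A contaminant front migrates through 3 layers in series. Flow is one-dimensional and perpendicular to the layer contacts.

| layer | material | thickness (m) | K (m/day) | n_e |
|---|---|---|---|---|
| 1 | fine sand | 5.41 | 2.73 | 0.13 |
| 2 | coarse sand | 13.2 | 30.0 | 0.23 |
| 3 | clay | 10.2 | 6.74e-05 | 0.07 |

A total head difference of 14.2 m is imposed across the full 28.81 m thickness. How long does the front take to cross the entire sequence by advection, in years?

130

With flow normal to the layers, continuity requires the same specific discharge q through every layer.
Σ(b_i/K_i) = 5.41/2.73 + 13.2/30.0 + 10.2/6.74e-05 = 1.513e+05 d.
q = Δh / Σ(b_i/K_i) = 14.2 / 1.513e+05 = 9.383e-05 m/day.
In each layer the seepage velocity is v_i = q/n_i, so the layer transit time is t_i = b_i·n_i / q:
  layer 1 (fine sand): t_1 = 5.41 × 0.13 / 9.383e-05 = 7495 d
  layer 2 (coarse sand): t_2 = 13.2 × 0.23 / 9.383e-05 = 32356 d
  layer 3 (clay): t_3 = 10.2 × 0.07 / 9.383e-05 = 7610 d
Total t = Σ t_i = 47461 days = 129.9 years.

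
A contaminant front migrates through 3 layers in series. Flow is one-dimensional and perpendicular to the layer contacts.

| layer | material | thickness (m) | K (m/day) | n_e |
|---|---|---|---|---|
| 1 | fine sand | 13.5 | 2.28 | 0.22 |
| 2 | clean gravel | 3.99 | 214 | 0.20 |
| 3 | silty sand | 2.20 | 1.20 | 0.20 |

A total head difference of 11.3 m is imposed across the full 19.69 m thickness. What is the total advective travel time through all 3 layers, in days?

2.89

With flow normal to the layers, continuity requires the same specific discharge q through every layer.
Σ(b_i/K_i) = 13.5/2.28 + 3.99/214 + 2.20/1.20 = 7.773 d.
q = Δh / Σ(b_i/K_i) = 11.3 / 7.773 = 1.454 m/day.
In each layer the seepage velocity is v_i = q/n_i, so the layer transit time is t_i = b_i·n_i / q:
  layer 1 (fine sand): t_1 = 13.5 × 0.22 / 1.454 = 2.043 d
  layer 2 (clean gravel): t_2 = 3.99 × 0.20 / 1.454 = 0.5489 d
  layer 3 (silty sand): t_3 = 2.20 × 0.20 / 1.454 = 0.3027 d
Total t = Σ t_i = 2.895 days.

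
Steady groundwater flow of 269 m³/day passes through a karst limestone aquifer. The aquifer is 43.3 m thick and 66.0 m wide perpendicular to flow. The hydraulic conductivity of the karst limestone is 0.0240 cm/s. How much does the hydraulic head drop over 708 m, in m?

3.21

Convert K: 0.0240 cm/s × 864 = 20.74 m/day.
Cross-sectional area A = 66.0 × 43.3 = 2858 m².
From Q = K·A·i, i = Q / (K·A) = 269 / (20.74 × 2858) = 0.004539.
Head loss Δh = i · L = 0.004539 × 708 = 3.214 m.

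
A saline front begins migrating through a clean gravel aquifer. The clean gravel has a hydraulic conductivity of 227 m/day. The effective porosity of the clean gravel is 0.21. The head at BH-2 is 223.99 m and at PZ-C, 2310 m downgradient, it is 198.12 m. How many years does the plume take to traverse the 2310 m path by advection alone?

0.522

Hydraulic gradient i = (223.99 − 198.12) / 2310 = 25.87 / 2310 = 0.01120.
Darcy flux q = K · i = 227.0 × 0.01120 = 2.542 m/day.
Seepage velocity v = q / n_e = 2.542 / 0.21 = 12.11 m/day.
Travel time t = L / v = 2310 / 12.11 = 190.8 days = 0.5224 years.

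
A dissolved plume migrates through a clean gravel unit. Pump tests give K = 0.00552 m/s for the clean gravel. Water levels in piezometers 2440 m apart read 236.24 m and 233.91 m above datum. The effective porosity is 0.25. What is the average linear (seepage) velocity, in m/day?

1.82

Convert K: 0.00552 m/s × 86400 = 476.9 m/day.
Hydraulic gradient i = (236.24 − 233.91) / 2440 = 2.33 / 2440 = 0.0009549.
Darcy flux q = K · i = 476.9 × 0.0009549 = 0.4554 m/day.
Seepage velocity v = q / n_e = 0.4554 / 0.25 = 1.822 m/day.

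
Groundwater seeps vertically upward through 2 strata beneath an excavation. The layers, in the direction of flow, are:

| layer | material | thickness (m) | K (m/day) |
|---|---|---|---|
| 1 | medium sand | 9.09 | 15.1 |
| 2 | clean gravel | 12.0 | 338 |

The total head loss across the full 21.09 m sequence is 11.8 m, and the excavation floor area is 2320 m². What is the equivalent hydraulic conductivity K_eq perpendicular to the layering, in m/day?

Flow is perpendicular to layering, so the layers act in series and the equivalent K is the thickness-weighted harmonic mean.
Total thickness L = 9.09 + 12.0 = 21.09 m.
Σ(b_i/K_i) = 9.09/15.1 + 12.0/338 = 0.6375 d.
K_eq = L / Σ(b_i/K_i) = 21.09 / 0.6375 = 33.08 m/day.

33.1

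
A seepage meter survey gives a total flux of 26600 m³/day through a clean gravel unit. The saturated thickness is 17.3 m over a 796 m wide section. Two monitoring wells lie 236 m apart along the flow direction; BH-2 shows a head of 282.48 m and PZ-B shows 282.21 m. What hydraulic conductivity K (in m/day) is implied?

1690

Cross-sectional area A = 796 × 17.3 = 13771 m².
Hydraulic gradient i = (282.48 − 282.21) / 236 = 0.27 / 236 = 0.001144.
From Q = K·A·i, K = Q / (A·i) = 26600 / (13771 × 0.001144) = 1688 m/day.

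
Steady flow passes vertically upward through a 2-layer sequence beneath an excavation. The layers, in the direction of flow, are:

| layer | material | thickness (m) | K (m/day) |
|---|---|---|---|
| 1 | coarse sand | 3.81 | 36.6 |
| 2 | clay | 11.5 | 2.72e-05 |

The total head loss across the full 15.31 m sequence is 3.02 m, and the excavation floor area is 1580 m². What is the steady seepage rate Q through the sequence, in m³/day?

0.0113

Flow is perpendicular to layering, so the layers act in series and the equivalent K is the thickness-weighted harmonic mean.
Total thickness L = 3.81 + 11.5 = 15.31 m.
Σ(b_i/K_i) = 3.81/36.6 + 11.5/2.72e-05 = 4.228e+05 d.
K_eq = L / Σ(b_i/K_i) = 15.31 / 4.228e+05 = 3.621e-05 m/day.
Q = K_eq · A · (Δh/L) = 3.621e-05 × 1580 × (3.02/15.31) = 0.01129 m³/day.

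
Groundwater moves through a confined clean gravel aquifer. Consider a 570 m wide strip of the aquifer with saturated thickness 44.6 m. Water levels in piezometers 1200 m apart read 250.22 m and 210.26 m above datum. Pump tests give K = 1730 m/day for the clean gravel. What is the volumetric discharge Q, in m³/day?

Cross-sectional area A = 570 × 44.6 = 25422 m².
Hydraulic gradient i = (250.22 − 210.26) / 1200 = 39.96 / 1200 = 0.03330.
Darcy's law: Q = K · A · i = 1730 × 25422 × 0.03330 = 1.465e+06 m³/day.

1.46e+06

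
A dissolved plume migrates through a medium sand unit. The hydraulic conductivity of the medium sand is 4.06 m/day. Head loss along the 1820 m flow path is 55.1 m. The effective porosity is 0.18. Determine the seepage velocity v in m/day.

Hydraulic gradient i = Δh / L = 55.1 / 1820 = 0.03027.
Darcy flux q = K · i = 4.060 × 0.03027 = 0.1229 m/day.
Seepage velocity v = q / n_e = 0.1229 / 0.18 = 0.6829 m/day.

0.683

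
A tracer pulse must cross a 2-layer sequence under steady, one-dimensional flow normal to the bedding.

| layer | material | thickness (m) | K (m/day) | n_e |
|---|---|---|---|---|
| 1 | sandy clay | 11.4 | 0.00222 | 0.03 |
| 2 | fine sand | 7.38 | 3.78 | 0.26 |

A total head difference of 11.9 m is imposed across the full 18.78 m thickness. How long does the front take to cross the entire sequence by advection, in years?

2.67

With flow normal to the layers, continuity requires the same specific discharge q through every layer.
Σ(b_i/K_i) = 11.4/0.00222 + 7.38/3.78 = 5137 d.
q = Δh / Σ(b_i/K_i) = 11.9 / 5137 = 0.002316 m/day.
In each layer the seepage velocity is v_i = q/n_i, so the layer transit time is t_i = b_i·n_i / q:
  layer 1 (sandy clay): t_1 = 11.4 × 0.03 / 0.002316 = 147.6 d
  layer 2 (fine sand): t_2 = 7.38 × 0.26 / 0.002316 = 828.3 d
Total t = Σ t_i = 976.0 days = 2.672 years.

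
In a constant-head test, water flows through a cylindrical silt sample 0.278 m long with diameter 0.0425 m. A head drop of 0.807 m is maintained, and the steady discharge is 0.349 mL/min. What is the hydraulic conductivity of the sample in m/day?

0.122

Cross-sectional area A = π·(d/2)² = π × (0.0425/2)² = 0.001419 m².
Convert discharge: 0.349 mL/min = 5.817e-09 m³/s.
Darcy's law rearranged: K = Q·L / (A·Δh) = 5.817e-09 × 0.278 / (0.001419 × 0.807) = 1.412e-06 m/s = 0.1220 m/day.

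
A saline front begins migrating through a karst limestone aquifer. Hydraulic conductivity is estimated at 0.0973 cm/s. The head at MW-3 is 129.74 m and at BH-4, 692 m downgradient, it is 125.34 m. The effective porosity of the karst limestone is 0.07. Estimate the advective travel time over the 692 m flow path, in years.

0.248

Convert K: 0.0973 cm/s × 864 = 84.07 m/day.
Hydraulic gradient i = (129.74 − 125.34) / 692 = 4.4 / 692 = 0.006358.
Darcy flux q = K · i = 84.07 × 0.006358 = 0.5345 m/day.
Seepage velocity v = q / n_e = 0.5345 / 0.07 = 7.636 m/day.
Travel time t = L / v = 692 / 7.636 = 90.62 days = 0.2481 years.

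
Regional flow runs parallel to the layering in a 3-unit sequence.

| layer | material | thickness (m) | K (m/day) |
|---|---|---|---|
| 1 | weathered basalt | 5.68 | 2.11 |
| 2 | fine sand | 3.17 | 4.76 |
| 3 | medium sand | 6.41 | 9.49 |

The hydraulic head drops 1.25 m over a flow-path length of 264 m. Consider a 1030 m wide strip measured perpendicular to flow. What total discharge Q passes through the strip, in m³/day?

429

Flow is parallel to layering, so each bed carries its own Darcy discharge and the transmissivities add.
Σ(K_i·b_i) = 2.11×5.68 + 4.76×3.17 + 9.49×6.41 = 87.90 m²/day.
Hydraulic gradient i = Δh / L = 1.25 / 264 = 0.004735.
Q = Σ(K_i·b_i) · W · i = 87.90 × 1030 × 0.004735 = 428.7 m³/day.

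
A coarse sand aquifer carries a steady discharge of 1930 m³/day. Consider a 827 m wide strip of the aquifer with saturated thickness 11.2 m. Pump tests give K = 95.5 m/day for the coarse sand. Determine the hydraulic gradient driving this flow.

Cross-sectional area A = 827 × 11.2 = 9262 m².
From Q = K·A·i, i = Q / (K·A) = 1930 / (95.50 × 9262) = 0.002182.

0.00218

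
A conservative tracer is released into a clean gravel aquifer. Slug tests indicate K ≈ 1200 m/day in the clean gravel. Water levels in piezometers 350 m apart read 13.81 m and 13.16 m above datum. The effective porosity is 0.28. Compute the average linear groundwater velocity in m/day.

Hydraulic gradient i = (13.81 − 13.16) / 350 = 0.65 / 350 = 0.001857.
Darcy flux q = K · i = 1200 × 0.001857 = 2.229 m/day.
Seepage velocity v = q / n_e = 2.229 / 0.28 = 7.959 m/day.

7.96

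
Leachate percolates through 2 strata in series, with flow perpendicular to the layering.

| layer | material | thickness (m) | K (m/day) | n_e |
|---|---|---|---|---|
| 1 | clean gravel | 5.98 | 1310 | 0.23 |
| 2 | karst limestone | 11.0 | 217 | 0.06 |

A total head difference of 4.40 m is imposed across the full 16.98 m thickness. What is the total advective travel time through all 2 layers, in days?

With flow normal to the layers, continuity requires the same specific discharge q through every layer.
Σ(b_i/K_i) = 5.98/1310 + 11.0/217 = 0.05526 d.
q = Δh / Σ(b_i/K_i) = 4.40 / 0.05526 = 79.63 m/day.
In each layer the seepage velocity is v_i = q/n_i, so the layer transit time is t_i = b_i·n_i / q:
  layer 1 (clean gravel): t_1 = 5.98 × 0.23 / 79.63 = 0.01727 d
  layer 2 (karst limestone): t_2 = 11.0 × 0.06 / 79.63 = 0.008288 d
Total t = Σ t_i = 0.02556 days.

0.0256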